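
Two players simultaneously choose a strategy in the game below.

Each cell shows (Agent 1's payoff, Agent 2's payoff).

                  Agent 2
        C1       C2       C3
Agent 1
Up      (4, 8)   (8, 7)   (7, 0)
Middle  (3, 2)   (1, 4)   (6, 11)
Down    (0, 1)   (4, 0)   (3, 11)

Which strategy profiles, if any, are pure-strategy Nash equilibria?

The unique pure-strategy Nash equilibrium is (Up, C1).

(Up, C1): Agent 1 gets 4, best alternative 3; Agent 2 gets 8, best alternative 7. No profitable deviation — NE.
(Up, C2): Agent 2 can switch to C1 (7 → 8). Not NE.
(Up, C3): Agent 2 can switch to C1 (0 → 8). Not NE.
(Middle, C1): Agent 1 can switch to Up (3 → 4). Not NE.
(Middle, C2): Agent 1 can switch to Up (1 → 8). Not NE.
(Middle, C3): Agent 1 can switch to Up (6 → 7). Not NE.
(Down, C1): Agent 1 can switch to Up (0 → 4). Not NE.
(Down, C2): Agent 1 can switch to Up (4 → 8). Not NE.
(Down, C3): Agent 1 can switch to Up (3 → 7). Not NE.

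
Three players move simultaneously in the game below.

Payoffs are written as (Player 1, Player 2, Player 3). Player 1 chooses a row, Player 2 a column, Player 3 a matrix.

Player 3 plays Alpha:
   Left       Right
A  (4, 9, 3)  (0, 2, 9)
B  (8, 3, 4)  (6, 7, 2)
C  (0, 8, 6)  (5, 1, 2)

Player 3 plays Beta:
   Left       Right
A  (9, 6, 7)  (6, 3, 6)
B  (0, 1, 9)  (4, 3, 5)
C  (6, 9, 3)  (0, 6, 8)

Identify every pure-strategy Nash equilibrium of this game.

(A, Left, Alpha): Player 1 can switch to B (4 → 8). Not NE.
(A, Left, Beta): Player 1 gets 9, best alternative 6; Player 2 gets 6, best alternative 3; Player 3 gets 7, best alternative 3. No profitable deviation — NE.
(A, Right, Alpha): Player 1 can switch to B (0 → 6). Not NE.
(A, Right, Beta): Player 2 can switch to Left (3 → 6). Not NE.
(B, Left, Alpha): Player 2 can switch to Right (3 → 7). Not NE.
(B, Left, Beta): Player 1 can switch to A (0 → 9). Not NE.
(B, Right, Alpha): Player 3 can switch to Beta (2 → 5). Not NE.
(The remaining 5 profiles each have a profitable deviation by the same check.)

(A, Left, Beta)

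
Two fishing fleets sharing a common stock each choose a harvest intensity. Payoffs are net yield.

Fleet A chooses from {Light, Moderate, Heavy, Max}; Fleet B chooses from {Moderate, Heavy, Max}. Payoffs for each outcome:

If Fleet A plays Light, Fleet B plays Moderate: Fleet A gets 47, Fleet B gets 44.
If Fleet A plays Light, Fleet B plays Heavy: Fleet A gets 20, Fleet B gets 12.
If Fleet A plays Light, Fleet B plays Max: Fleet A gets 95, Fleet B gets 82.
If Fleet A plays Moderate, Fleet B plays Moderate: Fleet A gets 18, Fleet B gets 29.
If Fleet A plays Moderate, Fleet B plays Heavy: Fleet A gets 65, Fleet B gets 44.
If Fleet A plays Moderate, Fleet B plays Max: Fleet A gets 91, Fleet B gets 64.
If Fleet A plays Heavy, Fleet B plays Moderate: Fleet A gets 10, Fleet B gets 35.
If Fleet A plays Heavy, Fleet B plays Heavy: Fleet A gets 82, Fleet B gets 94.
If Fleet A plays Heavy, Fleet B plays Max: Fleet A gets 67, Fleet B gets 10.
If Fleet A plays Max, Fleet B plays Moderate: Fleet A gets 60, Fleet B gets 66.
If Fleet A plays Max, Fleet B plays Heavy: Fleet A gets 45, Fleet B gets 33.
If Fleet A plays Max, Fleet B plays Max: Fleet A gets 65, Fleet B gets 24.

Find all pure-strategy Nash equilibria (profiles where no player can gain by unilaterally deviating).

Mark each player's best response to every combination of opponents' strategies; a profile where every player is best-responding is a pure Nash equilibrium.
Fleet A against Moderate: payoffs 47, 18, 10, 60 → best response Max.
Fleet A against Heavy: payoffs 20, 65, 82, 45 → best response Heavy.
Fleet A against Max: payoffs 95, 91, 67, 65 → best response Light.
Fleet B against Light: payoffs 44, 12, 82 → best response Max.
Fleet B against Moderate: payoffs 29, 44, 64 → best response Max.
Fleet B against Heavy: payoffs 35, 94, 10 → best response Heavy.
Fleet B against Max: payoffs 66, 33, 24 → best response Moderate.
Mutual best responses: (Light, Max); (Heavy, Heavy); (Max, Moderate).

Pure-strategy Nash equilibria: (Light, Max), (Heavy, Heavy), (Max, Moderate)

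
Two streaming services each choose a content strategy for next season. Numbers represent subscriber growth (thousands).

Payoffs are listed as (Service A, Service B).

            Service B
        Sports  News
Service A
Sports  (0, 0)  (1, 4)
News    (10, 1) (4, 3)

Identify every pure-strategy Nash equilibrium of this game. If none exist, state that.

(News, News)

Check each profile: it is a Nash equilibrium iff no player can strictly gain by switching unilaterally.
(Sports, Sports): Service A can switch to News (0 → 10). Not NE.
(Sports, News): Service A can switch to News (1 → 4). Not NE.
(News, Sports): Service B can switch to News (1 → 3). Not NE.
(News, News): Service A gets 4, best alternative 1; Service B gets 3, best alternative 1. No profitable deviation — NE.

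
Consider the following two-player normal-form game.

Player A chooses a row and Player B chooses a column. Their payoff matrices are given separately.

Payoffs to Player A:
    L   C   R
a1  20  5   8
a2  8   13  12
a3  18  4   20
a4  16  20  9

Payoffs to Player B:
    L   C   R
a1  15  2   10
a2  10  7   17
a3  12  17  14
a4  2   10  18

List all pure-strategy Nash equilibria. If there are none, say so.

(a1, L)

(a1, L): Player A gets 20, best alternative 18; Player B gets 15, best alternative 10. No profitable deviation — NE.
(a1, C): Player A can switch to a2 (5 → 13). Not NE.
(a1, R): Player A can switch to a2 (8 → 12). Not NE.
(a2, L): Player A can switch to a1 (8 → 20). Not NE.
(a2, C): Player A can switch to a4 (13 → 20). Not NE.
(a2, R): Player A can switch to a3 (12 → 20). Not NE.
(a3, L): Player A can switch to a1 (18 → 20). Not NE.
(a3, C): Player A can switch to a1 (4 → 5). Not NE.
(a3, R): Player B can switch to C (14 → 17). Not NE.
(a4, L): Player A can switch to a1 (16 → 20). Not NE.
(a4, C): Player B can switch to R (10 → 18). Not NE.
(a4, R): Player A can switch to a2 (9 → 12). Not NE.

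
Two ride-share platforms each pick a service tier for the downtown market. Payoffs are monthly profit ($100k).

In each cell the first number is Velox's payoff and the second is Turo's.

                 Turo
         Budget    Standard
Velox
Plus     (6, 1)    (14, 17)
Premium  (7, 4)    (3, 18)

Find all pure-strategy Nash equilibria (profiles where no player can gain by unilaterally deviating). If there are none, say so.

Pure NE: (Plus, Standard)

(Plus, Budget): Velox can switch to Premium (6 → 7). Not NE.
(Plus, Standard): Velox gets 14, best alternative 3; Turo gets 17, best alternative 1. No profitable deviation — NE.
(Premium, Budget): Turo can switch to Standard (4 → 18). Not NE.
(Premium, Standard): Velox can switch to Plus (3 → 14). Not NE.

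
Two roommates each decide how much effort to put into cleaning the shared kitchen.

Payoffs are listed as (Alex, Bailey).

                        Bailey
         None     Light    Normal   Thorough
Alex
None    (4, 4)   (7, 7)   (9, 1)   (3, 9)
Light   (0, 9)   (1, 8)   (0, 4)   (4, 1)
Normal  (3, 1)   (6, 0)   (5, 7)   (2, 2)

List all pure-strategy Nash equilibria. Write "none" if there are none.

none

For each strategy profile, look for a profitable unilateral deviation.
(None, None): Bailey can switch to Light (4 → 7). Not NE.
(None, Light): Bailey can switch to Thorough (7 → 9). Not NE.
(None, Normal): Bailey can switch to None (1 → 4). Not NE.
(None, Thorough): Alex can switch to Light (3 → 4). Not NE.
(Light, None): Alex can switch to None (0 → 4). Not NE.
(Light, Light): Alex can switch to None (1 → 7). Not NE.
(Light, Normal): Alex can switch to None (0 → 9). Not NE.
(Light, Thorough): Bailey can switch to None (1 → 9). Not NE.
(Normal, None): Alex can switch to None (3 → 4). Not NE.
(Normal, Light): Alex can switch to None (6 → 7). Not NE.
(Normal, Normal): Alex can switch to None (5 → 9). Not NE.
(Normal, Thorough): Alex can switch to None (2 → 3). Not NE.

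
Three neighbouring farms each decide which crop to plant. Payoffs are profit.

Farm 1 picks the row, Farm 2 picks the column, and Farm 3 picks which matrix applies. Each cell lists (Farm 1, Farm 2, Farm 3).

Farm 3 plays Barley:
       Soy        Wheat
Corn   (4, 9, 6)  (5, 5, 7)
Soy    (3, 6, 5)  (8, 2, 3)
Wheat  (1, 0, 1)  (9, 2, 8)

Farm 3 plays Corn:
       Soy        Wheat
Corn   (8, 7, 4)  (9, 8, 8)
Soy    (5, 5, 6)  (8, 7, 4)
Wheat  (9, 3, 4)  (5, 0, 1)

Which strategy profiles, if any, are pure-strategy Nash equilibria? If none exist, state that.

Pure-strategy Nash equilibria: (Corn, Soy, Barley), (Corn, Wheat, Corn), (Wheat, Soy, Corn), (Wheat, Wheat, Barley)

Farm 1 against (Soy, Barley): payoffs 4, 3, 1 → best response Corn.
Farm 1 against (Soy, Corn): payoffs 8, 5, 9 → best response Wheat.
Farm 1 against (Wheat, Barley): payoffs 5, 8, 9 → best response Wheat.
Farm 1 against (Wheat, Corn): payoffs 9, 8, 5 → best response Corn.
Farm 2 against (Corn, Barley): payoffs 9, 5 → best response Soy.
Farm 2 against (Corn, Corn): payoffs 7, 8 → best response Wheat.
Farm 2 against (Soy, Barley): payoffs 6, 2 → best response Soy.
Farm 2 against (Soy, Corn): payoffs 5, 7 → best response Wheat.
Farm 2 against (Wheat, Barley): payoffs 0, 2 → best response Wheat.
Farm 2 against (Wheat, Corn): payoffs 3, 0 → best response Soy.
Farm 3 against (Corn, Soy): payoffs 6, 4 → best response Barley.
Farm 3 against (Corn, Wheat): payoffs 7, 8 → best response Corn.
Farm 3 against (Soy, Soy): payoffs 5, 6 → best response Corn.
Farm 3 against (Soy, Wheat): payoffs 3, 4 → best response Corn.
Farm 3 against (Wheat, Soy): payoffs 1, 4 → best response Corn.
Farm 3 against (Wheat, Wheat): payoffs 8, 1 → best response Barley.
Mutual best responses: (Corn, Soy, Barley); (Corn, Wheat, Corn); (Wheat, Soy, Corn); (Wheat, Wheat, Barley).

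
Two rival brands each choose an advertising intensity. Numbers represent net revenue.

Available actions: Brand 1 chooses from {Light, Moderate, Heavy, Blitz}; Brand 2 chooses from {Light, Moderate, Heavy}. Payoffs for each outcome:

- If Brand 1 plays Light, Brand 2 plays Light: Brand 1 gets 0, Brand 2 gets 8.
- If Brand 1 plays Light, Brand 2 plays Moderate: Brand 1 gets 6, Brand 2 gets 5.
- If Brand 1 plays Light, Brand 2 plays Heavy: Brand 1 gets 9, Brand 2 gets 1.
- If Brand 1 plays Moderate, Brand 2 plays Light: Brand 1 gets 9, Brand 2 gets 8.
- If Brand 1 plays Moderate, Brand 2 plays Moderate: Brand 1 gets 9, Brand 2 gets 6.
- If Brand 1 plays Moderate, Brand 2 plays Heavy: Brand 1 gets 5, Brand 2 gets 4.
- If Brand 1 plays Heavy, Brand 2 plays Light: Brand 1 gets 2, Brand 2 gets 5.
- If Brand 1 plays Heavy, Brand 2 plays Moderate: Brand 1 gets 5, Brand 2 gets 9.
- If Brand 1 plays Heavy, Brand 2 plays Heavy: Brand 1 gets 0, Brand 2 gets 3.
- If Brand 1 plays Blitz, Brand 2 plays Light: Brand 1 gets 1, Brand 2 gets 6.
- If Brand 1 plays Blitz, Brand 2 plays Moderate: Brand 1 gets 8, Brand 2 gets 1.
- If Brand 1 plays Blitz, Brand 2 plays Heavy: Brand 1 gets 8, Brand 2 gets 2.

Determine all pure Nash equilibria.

(Moderate, Light)

Mark each player's best response to every combination of opponents' strategies; a profile where every player is best-responding is a pure Nash equilibrium.
Brand 1 against Light: payoffs 0, 9, 2, 1 → best response Moderate.
Brand 1 against Moderate: payoffs 6, 9, 5, 8 → best response Moderate.
Brand 1 against Heavy: payoffs 9, 5, 0, 8 → best response Light.
Brand 2 against Light: payoffs 8, 5, 1 → best response Light.
Brand 2 against Moderate: payoffs 8, 6, 4 → best response Light.
Brand 2 against Heavy: payoffs 5, 9, 3 → best response Moderate.
Brand 2 against Blitz: payoffs 6, 1, 2 → best response Light.
Mutual best responses: (Moderate, Light).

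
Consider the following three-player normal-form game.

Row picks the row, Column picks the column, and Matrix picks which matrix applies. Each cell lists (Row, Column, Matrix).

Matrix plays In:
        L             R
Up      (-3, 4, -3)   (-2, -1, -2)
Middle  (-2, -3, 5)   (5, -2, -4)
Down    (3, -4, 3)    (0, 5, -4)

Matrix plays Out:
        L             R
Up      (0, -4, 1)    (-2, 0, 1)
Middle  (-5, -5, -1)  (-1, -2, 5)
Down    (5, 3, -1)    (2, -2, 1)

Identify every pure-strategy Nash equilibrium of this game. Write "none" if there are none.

(Up, L, In): Row can switch to Middle (-3 → -2). Not NE.
(Up, L, Out): Row can switch to Down (0 → 5). Not NE.
(Up, R, In): Row can switch to Middle (-2 → 5). Not NE.
(Up, R, Out): Row can switch to Middle (-2 → -1). Not NE.
(Middle, L, In): Row can switch to Down (-2 → 3). Not NE.
(Middle, L, Out): Row can switch to Up (-5 → 0). Not NE.
(Middle, R, In): Matrix can switch to Out (-4 → 5). Not NE.
(Middle, R, Out): Row can switch to Down (-1 → 2). Not NE.
(Down, L, In): Column can switch to R (-4 → 5). Not NE.
(Down, L, Out): Matrix can switch to In (-1 → 3). Not NE.
(Down, R, In): Row can switch to Middle (0 → 5). Not NE.
(Down, R, Out): Column can switch to L (-2 → 3). Not NE.

none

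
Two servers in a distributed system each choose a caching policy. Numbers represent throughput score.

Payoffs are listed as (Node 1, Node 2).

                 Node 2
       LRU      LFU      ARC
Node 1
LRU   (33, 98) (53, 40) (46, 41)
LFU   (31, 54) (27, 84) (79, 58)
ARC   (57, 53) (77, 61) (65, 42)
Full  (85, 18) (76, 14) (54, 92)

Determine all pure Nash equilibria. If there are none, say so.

Node 1 against LRU: payoffs 33, 31, 57, 85 → best response Full.
Node 1 against LFU: payoffs 53, 27, 77, 76 → best response ARC.
Node 1 against ARC: payoffs 46, 79, 65, 54 → best response LFU.
Node 2 against LRU: payoffs 98, 40, 41 → best response LRU.
Node 2 against LFU: payoffs 54, 84, 58 → best response LFU.
Node 2 against ARC: payoffs 53, 61, 42 → best response LFU.
Node 2 against Full: payoffs 18, 14, 92 → best response ARC.
Mutual best responses: (ARC, LFU).

(ARC, LFU)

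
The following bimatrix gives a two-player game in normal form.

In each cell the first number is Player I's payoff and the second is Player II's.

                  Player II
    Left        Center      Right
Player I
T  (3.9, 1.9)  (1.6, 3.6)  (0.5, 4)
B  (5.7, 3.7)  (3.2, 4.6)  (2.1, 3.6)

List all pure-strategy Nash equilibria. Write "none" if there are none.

(T, Left): Player I can switch to B (3.9 → 5.7). Not NE.
(T, Center): Player I can switch to B (1.6 → 3.2). Not NE.
(T, Right): Player I can switch to B (0.5 → 2.1). Not NE.
(B, Left): Player II can switch to Center (3.7 → 4.6). Not NE.
(B, Center): Player I gets 3.2, best alternative 1.6; Player II gets 4.6, best alternative 3.7. No profitable deviation — NE.
(B, Right): Player II can switch to Left (3.6 → 3.7). Not NE.

Pure NE: (B, Center)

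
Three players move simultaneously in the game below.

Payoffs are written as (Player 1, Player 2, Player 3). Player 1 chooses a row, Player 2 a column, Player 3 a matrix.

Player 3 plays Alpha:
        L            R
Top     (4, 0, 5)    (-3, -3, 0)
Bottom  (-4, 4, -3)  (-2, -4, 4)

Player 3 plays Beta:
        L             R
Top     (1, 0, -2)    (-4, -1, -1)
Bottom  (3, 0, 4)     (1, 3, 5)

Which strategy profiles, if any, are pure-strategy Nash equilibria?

The pure Nash equilibria are (Top, L, Alpha) and (Bottom, R, Beta).

Player 1 against (L, Alpha): payoffs 4, -4 → best response Top.
Player 1 against (L, Beta): payoffs 1, 3 → best response Bottom.
Player 1 against (R, Alpha): payoffs -3, -2 → best response Bottom.
Player 1 against (R, Beta): payoffs -4, 1 → best response Bottom.
Player 2 against (Top, Alpha): payoffs 0, -3 → best response L.
Player 2 against (Top, Beta): payoffs 0, -1 → best response L.
Player 2 against (Bottom, Alpha): payoffs 4, -4 → best response L.
Player 2 against (Bottom, Beta): payoffs 0, 3 → best response R.
Player 3 against (Top, L): payoffs 5, -2 → best response Alpha.
Player 3 against (Top, R): payoffs 0, -1 → best response Alpha.
Player 3 against (Bottom, L): payoffs -3, 4 → best response Beta.
Player 3 against (Bottom, R): payoffs 4, 5 → best response Beta.
Mutual best responses: (Top, L, Alpha); (Bottom, R, Beta).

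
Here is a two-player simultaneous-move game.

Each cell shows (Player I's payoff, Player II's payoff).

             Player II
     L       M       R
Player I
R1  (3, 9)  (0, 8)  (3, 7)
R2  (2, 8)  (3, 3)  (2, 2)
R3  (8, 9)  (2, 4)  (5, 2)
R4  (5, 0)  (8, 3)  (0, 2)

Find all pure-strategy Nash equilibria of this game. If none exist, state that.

(R1, L): Player I can switch to R3 (3 → 8). Not NE.
(R1, M): Player I can switch to R2 (0 → 3). Not NE.
(R1, R): Player I can switch to R3 (3 → 5). Not NE.
(R2, L): Player I can switch to R1 (2 → 3). Not NE.
(R2, M): Player I can switch to R4 (3 → 8). Not NE.
(R2, R): Player I can switch to R1 (2 → 3). Not NE.
(R3, L): Player I gets 8, best alternative 5; Player II gets 9, best alternative 4. No profitable deviation — NE.
(R3, M): Player I can switch to R2 (2 → 3). Not NE.
(R3, R): Player II can switch to L (2 → 9). Not NE.
(R4, L): Player I can switch to R3 (5 → 8). Not NE.
(R4, M): Player I gets 8, best alternative 3; Player II gets 3, best alternative 2. No profitable deviation — NE.
(R4, R): Player I can switch to R1 (0 → 3). Not NE.

The pure Nash equilibria are (R3, L); (R4, M).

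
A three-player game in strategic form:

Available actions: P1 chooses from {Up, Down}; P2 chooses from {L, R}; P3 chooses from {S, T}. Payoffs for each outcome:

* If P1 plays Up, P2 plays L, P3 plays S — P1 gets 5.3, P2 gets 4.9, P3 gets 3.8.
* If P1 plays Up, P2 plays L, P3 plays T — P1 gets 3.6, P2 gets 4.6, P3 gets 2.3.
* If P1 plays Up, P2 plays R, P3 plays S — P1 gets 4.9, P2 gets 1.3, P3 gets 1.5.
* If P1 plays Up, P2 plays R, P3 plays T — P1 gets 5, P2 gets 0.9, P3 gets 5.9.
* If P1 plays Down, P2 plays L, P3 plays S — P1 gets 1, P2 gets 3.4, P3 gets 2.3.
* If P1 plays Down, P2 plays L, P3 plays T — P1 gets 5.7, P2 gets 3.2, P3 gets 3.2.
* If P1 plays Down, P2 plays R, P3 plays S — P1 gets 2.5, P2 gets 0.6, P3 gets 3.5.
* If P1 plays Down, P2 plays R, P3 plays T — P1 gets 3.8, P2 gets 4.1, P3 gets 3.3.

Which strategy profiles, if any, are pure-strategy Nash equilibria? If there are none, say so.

(Up, L, S)

P1 against (L, S): payoffs 5.3, 1 → best response Up.
P1 against (L, T): payoffs 3.6, 5.7 → best response Down.
P1 against (R, S): payoffs 4.9, 2.5 → best response Up.
P1 against (R, T): payoffs 5, 3.8 → best response Up.
P2 against (Up, S): payoffs 4.9, 1.3 → best response L.
P2 against (Up, T): payoffs 4.6, 0.9 → best response L.
P2 against (Down, S): payoffs 3.4, 0.6 → best response L.
P2 against (Down, T): payoffs 3.2, 4.1 → best response R.
P3 against (Up, L): payoffs 3.8, 2.3 → best response S.
P3 against (Up, R): payoffs 1.5, 5.9 → best response T.
P3 against (Down, L): payoffs 2.3, 3.2 → best response T.
P3 against (Down, R): payoffs 3.5, 3.3 → best response S.
Mutual best responses: (Up, L, S).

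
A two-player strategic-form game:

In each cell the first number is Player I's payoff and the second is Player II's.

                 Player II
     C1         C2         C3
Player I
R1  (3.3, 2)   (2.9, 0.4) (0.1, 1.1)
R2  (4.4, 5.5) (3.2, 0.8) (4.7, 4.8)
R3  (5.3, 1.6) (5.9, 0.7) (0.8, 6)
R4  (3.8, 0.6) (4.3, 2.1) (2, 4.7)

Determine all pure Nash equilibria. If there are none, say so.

none

(R1, C1): Player I can switch to R2 (3.3 → 4.4). Not NE.
(R1, C2): Player I can switch to R2 (2.9 → 3.2). Not NE.
(R1, C3): Player I can switch to R2 (0.1 → 4.7). Not NE.
(R2, C1): Player I can switch to R3 (4.4 → 5.3). Not NE.
(R2, C2): Player I can switch to R3 (3.2 → 5.9). Not NE.
(R2, C3): Player II can switch to C1 (4.8 → 5.5). Not NE.
(R3, C1): Player II can switch to C3 (1.6 → 6). Not NE.
(R3, C2): Player II can switch to C1 (0.7 → 1.6). Not NE.
(R3, C3): Player I can switch to R2 (0.8 → 4.7). Not NE.
(R4, C1): Player I can switch to R2 (3.8 → 4.4). Not NE.
(R4, C2): Player I can switch to R3 (4.3 → 5.9). Not NE.
(R4, C3): Player I can switch to R2 (2 → 4.7). Not NE.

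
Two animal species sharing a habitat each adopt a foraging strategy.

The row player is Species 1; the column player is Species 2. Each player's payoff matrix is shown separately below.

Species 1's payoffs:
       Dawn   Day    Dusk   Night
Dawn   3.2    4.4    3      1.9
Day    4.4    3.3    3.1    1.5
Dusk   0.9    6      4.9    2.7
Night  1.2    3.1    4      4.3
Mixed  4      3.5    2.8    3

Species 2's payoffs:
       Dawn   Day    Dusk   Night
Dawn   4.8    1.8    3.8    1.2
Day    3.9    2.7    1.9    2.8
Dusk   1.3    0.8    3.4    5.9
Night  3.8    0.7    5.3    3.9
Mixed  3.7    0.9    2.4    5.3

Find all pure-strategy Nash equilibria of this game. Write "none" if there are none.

Species 1 against Dawn: payoffs 3.2, 4.4, 0.9, 1.2, 4 → best response Day.
Species 1 against Day: payoffs 4.4, 3.3, 6, 3.1, 3.5 → best response Dusk.
Species 1 against Dusk: payoffs 3, 3.1, 4.9, 4, 2.8 → best response Dusk.
Species 1 against Night: payoffs 1.9, 1.5, 2.7, 4.3, 3 → best response Night.
Species 2 against Dawn: payoffs 4.8, 1.8, 3.8, 1.2 → best response Dawn.
Species 2 against Day: payoffs 3.9, 2.7, 1.9, 2.8 → best response Dawn.
Species 2 against Dusk: payoffs 1.3, 0.8, 3.4, 5.9 → best response Night.
Species 2 against Night: payoffs 3.8, 0.7, 5.3, 3.9 → best response Dusk.
Species 2 against Mixed: payoffs 3.7, 0.9, 2.4, 5.3 → best response Night.
Mutual best responses: (Day, Dawn).

The unique pure-strategy Nash equilibrium is (Day, Dawn).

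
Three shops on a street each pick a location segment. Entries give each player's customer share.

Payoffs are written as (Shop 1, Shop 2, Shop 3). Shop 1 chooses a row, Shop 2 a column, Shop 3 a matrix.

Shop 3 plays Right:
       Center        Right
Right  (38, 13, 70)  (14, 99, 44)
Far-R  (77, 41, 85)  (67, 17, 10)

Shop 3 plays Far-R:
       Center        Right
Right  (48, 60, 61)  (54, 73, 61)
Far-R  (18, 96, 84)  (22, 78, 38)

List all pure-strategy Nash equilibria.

Shop 1 against (Center, Right): payoffs 38, 77 → best response Far-R.
Shop 1 against (Center, Far-R): payoffs 48, 18 → best response Right.
Shop 1 against (Right, Right): payoffs 14, 67 → best response Far-R.
Shop 1 against (Right, Far-R): payoffs 54, 22 → best response Right.
Shop 2 against (Right, Right): payoffs 13, 99 → best response Right.
Shop 2 against (Right, Far-R): payoffs 60, 73 → best response Right.
Shop 2 against (Far-R, Right): payoffs 41, 17 → best response Center.
Shop 2 against (Far-R, Far-R): payoffs 96, 78 → best response Center.
Shop 3 against (Right, Center): payoffs 70, 61 → best response Right.
Shop 3 against (Right, Right): payoffs 44, 61 → best response Far-R.
Shop 3 against (Far-R, Center): payoffs 85, 84 → best response Right.
Shop 3 against (Far-R, Right): payoffs 10, 38 → best response Far-R.
Mutual best responses: (Right, Right, Far-R); (Far-R, Center, Right).

Pure-strategy Nash equilibria: (Right, Right, Far-R) and (Far-R, Center, Right)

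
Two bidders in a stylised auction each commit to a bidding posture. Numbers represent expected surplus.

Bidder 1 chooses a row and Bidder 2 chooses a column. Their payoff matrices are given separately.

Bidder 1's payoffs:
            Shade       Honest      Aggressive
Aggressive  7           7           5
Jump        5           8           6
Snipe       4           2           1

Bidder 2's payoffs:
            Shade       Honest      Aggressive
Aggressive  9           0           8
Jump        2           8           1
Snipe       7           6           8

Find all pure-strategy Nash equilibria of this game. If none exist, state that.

Mark each player's best response to every combination of opponents' strategies; a profile where every player is best-responding is a pure Nash equilibrium.
Bidder 1 against Shade: payoffs 7, 5, 4 → best response Aggressive.
Bidder 1 against Honest: payoffs 7, 8, 2 → best response Jump.
Bidder 1 against Aggressive: payoffs 5, 6, 1 → best response Jump.
Bidder 2 against Aggressive: payoffs 9, 0, 8 → best response Shade.
Bidder 2 against Jump: payoffs 2, 8, 1 → best response Honest.
Bidder 2 against Snipe: payoffs 7, 6, 8 → best response Aggressive.
Mutual best responses: (Aggressive, Shade); (Jump, Honest).

The pure Nash equilibria are (Aggressive, Shade); (Jump, Honest).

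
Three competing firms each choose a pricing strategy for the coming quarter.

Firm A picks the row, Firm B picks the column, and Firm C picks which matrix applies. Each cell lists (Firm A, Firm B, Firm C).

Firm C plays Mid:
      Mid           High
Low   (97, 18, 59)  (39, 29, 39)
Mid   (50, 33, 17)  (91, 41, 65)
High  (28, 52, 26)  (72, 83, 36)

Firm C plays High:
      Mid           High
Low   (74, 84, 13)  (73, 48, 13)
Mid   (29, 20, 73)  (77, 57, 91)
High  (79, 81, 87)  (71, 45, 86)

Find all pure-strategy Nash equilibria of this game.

Firm A against (Mid, Mid): payoffs 97, 50, 28 → best response Low.
Firm A against (Mid, High): payoffs 74, 29, 79 → best response High.
Firm A against (High, Mid): payoffs 39, 91, 72 → best response Mid.
Firm A against (High, High): payoffs 73, 77, 71 → best response Mid.
Firm B against (Low, Mid): payoffs 18, 29 → best response High.
Firm B against (Low, High): payoffs 84, 48 → best response Mid.
Firm B against (Mid, Mid): payoffs 33, 41 → best response High.
Firm B against (Mid, High): payoffs 20, 57 → best response High.
Firm B against (High, Mid): payoffs 52, 83 → best response High.
Firm B against (High, High): payoffs 81, 45 → best response Mid.
Firm C against (Low, Mid): payoffs 59, 13 → best response Mid.
Firm C against (Low, High): payoffs 39, 13 → best response Mid.
Firm C against (Mid, Mid): payoffs 17, 73 → best response High.
Firm C against (Mid, High): payoffs 65, 91 → best response High.
Firm C against (High, Mid): payoffs 26, 87 → best response High.
Firm C against (High, High): payoffs 36, 86 → best response High.
Mutual best responses: (Mid, High, High); (High, Mid, High).

The pure Nash equilibria are (Mid, High, High); (High, Mid, High).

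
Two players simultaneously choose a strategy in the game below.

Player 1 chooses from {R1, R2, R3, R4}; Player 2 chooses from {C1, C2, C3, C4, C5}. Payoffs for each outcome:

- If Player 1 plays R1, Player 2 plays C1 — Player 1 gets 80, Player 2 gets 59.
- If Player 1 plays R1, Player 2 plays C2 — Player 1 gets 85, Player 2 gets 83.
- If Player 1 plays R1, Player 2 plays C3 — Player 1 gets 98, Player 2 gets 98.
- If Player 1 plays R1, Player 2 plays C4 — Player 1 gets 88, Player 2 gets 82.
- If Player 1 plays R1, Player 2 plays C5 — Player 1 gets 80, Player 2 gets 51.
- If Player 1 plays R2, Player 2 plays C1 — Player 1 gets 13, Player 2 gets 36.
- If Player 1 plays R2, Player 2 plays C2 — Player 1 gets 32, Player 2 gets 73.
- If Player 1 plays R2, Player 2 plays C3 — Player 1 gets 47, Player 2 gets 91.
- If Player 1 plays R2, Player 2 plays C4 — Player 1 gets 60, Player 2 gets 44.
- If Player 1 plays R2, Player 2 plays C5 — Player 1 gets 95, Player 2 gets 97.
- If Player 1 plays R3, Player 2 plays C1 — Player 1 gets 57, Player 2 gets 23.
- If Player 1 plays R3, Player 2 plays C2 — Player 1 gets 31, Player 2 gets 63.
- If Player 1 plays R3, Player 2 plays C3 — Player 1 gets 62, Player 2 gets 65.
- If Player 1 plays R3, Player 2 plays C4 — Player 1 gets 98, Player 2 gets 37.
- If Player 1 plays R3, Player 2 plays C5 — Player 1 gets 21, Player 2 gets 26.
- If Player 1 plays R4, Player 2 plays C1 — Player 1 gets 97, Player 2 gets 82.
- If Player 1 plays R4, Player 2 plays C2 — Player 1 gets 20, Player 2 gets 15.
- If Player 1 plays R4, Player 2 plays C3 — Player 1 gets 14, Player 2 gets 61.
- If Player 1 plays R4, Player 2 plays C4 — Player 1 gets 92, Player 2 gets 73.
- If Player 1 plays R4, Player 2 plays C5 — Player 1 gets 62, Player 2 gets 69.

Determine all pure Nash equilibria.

(R1, C3), (R2, C5), (R4, C1)

Check each profile: it is a Nash equilibrium iff no player can strictly gain by switching unilaterally.
(R1, C1): Player 1 can switch to R4 (80 → 97). Not NE.
(R1, C2): Player 2 can switch to C3 (83 → 98). Not NE.
(R1, C3): Player 1 gets 98, best alternative 62; Player 2 gets 98, best alternative 83. No profitable deviation — NE.
(R1, C4): Player 1 can switch to R3 (88 → 98). Not NE.
(R1, C5): Player 1 can switch to R2 (80 → 95). Not NE.
(R2, C1): Player 1 can switch to R1 (13 → 80). Not NE.
(R2, C2): Player 1 can switch to R1 (32 → 85). Not NE.
(R2, C3): Player 1 can switch to R1 (47 → 98). Not NE.
(R2, C4): Player 1 can switch to R1 (60 → 88). Not NE.
(R2, C5): Player 1 gets 95, best alternative 80; Player 2 gets 97, best alternative 91. No profitable deviation — NE.
(R4, C1): Player 1 gets 97, best alternative 80; Player 2 gets 82, best alternative 73. No profitable deviation — NE.
(The remaining 9 profiles each have a profitable deviation by the same check.)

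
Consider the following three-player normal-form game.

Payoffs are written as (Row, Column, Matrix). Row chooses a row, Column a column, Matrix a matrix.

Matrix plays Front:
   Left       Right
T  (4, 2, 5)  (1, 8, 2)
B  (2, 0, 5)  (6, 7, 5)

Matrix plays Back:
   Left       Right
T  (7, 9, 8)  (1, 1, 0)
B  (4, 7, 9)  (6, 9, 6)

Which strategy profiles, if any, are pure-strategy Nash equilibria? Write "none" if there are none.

(T, Left, Front): Column can switch to Right (2 → 8). Not NE.
(T, Left, Back): Row gets 7, best alternative 4; Column gets 9, best alternative 1; Matrix gets 8, best alternative 5. No profitable deviation — NE.
(T, Right, Front): Row can switch to B (1 → 6). Not NE.
(T, Right, Back): Row can switch to B (1 → 6). Not NE.
(B, Left, Front): Row can switch to T (2 → 4). Not NE.
(B, Left, Back): Row can switch to T (4 → 7). Not NE.
(B, Right, Front): Matrix can switch to Back (5 → 6). Not NE.
(B, Right, Back): Row gets 6, best alternative 1; Column gets 9, best alternative 7; Matrix gets 6, best alternative 5. No profitable deviation — NE.

(T, Left, Back), (B, Right, Back)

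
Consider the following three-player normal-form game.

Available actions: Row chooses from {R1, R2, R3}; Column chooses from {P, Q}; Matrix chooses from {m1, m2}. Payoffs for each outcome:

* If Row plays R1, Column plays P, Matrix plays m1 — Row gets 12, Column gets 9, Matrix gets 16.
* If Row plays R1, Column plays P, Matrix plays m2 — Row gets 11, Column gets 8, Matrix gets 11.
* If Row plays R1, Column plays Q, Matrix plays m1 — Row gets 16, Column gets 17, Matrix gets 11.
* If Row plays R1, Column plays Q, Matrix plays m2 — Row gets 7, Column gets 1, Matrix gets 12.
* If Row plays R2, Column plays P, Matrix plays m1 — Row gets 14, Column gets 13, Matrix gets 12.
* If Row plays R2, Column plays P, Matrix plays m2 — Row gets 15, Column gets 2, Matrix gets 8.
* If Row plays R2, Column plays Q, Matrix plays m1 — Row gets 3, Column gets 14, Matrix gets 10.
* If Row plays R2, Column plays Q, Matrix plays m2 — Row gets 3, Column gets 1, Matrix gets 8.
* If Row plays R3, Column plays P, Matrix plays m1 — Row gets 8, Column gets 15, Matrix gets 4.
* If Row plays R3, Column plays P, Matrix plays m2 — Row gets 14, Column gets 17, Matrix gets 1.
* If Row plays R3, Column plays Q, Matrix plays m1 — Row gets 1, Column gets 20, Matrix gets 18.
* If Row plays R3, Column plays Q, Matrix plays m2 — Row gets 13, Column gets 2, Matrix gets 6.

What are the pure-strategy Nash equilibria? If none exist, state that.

No pure-strategy Nash equilibrium.

Row against (P, m1): payoffs 12, 14, 8 → best response R2.
Row against (P, m2): payoffs 11, 15, 14 → best response R2.
Row against (Q, m1): payoffs 16, 3, 1 → best response R1.
Row against (Q, m2): payoffs 7, 3, 13 → best response R3.
Column against (R1, m1): payoffs 9, 17 → best response Q.
Column against (R1, m2): payoffs 8, 1 → best response P.
Column against (R2, m1): payoffs 13, 14 → best response Q.
Column against (R2, m2): payoffs 2, 1 → best response P.
Column against (R3, m1): payoffs 15, 20 → best response Q.
Column against (R3, m2): payoffs 17, 2 → best response P.
Matrix against (R1, P): payoffs 16, 11 → best response m1.
Matrix against (R1, Q): payoffs 11, 12 → best response m2.
Matrix against (R2, P): payoffs 12, 8 → best response m1.
Matrix against (R2, Q): payoffs 10, 8 → best response m1.
Matrix against (R3, P): payoffs 4, 1 → best response m1.
Matrix against (R3, Q): payoffs 18, 6 → best response m1.
No profile is a mutual best response for all players.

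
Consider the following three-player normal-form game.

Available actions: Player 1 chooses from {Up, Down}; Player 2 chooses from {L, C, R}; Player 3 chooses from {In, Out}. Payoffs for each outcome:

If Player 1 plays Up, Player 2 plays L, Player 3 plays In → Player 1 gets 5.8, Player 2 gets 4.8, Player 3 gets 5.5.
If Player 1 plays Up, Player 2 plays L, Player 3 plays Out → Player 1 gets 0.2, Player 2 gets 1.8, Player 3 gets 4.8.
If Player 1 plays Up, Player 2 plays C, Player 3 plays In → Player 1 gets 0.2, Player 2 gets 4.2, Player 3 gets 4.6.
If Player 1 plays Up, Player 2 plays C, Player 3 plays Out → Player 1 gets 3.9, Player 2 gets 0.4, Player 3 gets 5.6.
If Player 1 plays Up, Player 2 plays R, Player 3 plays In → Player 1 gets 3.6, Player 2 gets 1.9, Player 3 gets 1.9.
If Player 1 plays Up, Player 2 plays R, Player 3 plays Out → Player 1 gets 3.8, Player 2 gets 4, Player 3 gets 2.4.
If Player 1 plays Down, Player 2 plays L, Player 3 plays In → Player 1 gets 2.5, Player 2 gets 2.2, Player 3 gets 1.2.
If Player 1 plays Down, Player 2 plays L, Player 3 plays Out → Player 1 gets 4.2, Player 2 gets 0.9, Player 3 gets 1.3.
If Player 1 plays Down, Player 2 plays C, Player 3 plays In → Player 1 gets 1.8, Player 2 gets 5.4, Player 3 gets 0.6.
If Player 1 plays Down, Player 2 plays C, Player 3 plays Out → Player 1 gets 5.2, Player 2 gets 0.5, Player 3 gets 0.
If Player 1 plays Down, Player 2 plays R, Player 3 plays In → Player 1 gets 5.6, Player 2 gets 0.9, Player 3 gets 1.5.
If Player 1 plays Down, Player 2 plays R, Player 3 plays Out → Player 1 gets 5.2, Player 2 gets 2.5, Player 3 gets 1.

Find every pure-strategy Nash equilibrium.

(Up, L, In) and (Down, C, In)

(Up, L, In): Player 1 gets 5.8, best alternative 2.5; Player 2 gets 4.8, best alternative 4.2; Player 3 gets 5.5, best alternative 4.8. No profitable deviation — NE.
(Up, L, Out): Player 1 can switch to Down (0.2 → 4.2). Not NE.
(Up, C, In): Player 1 can switch to Down (0.2 → 1.8). Not NE.
(Up, C, Out): Player 1 can switch to Down (3.9 → 5.2). Not NE.
(Up, R, In): Player 1 can switch to Down (3.6 → 5.6). Not NE.
(Up, R, Out): Player 1 can switch to Down (3.8 → 5.2). Not NE.
(Down, L, In): Player 1 can switch to Up (2.5 → 5.8). Not NE.
(Down, L, Out): Player 2 can switch to R (0.9 → 2.5). Not NE.
(Down, C, In): Player 1 gets 1.8, best alternative 0.2; Player 2 gets 5.4, best alternative 2.2; Player 3 gets 0.6, best alternative 0. No profitable deviation — NE.
(Down, C, Out): Player 2 can switch to L (0.5 → 0.9). Not NE.
(Down, R, In): Player 2 can switch to L (0.9 → 2.2). Not NE.
(Down, R, Out): Player 3 can switch to In (1 → 1.5). Not NE.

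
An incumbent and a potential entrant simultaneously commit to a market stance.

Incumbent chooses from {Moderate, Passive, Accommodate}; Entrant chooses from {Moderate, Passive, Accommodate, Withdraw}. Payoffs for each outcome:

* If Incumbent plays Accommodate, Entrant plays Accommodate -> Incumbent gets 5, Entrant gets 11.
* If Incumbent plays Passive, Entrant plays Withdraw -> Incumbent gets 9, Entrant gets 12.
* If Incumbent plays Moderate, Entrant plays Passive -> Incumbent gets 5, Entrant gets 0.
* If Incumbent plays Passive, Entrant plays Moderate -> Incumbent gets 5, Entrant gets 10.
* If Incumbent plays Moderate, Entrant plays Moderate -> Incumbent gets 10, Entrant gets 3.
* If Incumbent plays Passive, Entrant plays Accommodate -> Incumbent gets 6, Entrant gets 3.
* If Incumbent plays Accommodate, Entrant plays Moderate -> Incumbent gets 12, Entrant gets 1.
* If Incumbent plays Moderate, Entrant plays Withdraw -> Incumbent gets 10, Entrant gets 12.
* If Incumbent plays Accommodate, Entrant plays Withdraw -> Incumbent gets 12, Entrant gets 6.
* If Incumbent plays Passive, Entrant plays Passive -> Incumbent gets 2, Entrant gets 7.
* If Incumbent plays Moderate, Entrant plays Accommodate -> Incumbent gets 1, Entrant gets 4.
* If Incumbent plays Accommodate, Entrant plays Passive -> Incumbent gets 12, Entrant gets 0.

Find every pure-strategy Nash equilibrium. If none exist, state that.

none

For each player, find the best response to each opponent profile; mutual best responses are the pure NE.
Incumbent against Moderate: payoffs 10, 5, 12 → best response Accommodate.
Incumbent against Passive: payoffs 5, 2, 12 → best response Accommodate.
Incumbent against Accommodate: payoffs 1, 6, 5 → best response Passive.
Incumbent against Withdraw: payoffs 10, 9, 12 → best response Accommodate.
Entrant against Moderate: payoffs 3, 0, 4, 12 → best response Withdraw.
Entrant against Passive: payoffs 10, 7, 3, 12 → best response Withdraw.
Entrant against Accommodate: payoffs 1, 0, 11, 6 → best response Accommodate.
No profile is a mutual best response for all players.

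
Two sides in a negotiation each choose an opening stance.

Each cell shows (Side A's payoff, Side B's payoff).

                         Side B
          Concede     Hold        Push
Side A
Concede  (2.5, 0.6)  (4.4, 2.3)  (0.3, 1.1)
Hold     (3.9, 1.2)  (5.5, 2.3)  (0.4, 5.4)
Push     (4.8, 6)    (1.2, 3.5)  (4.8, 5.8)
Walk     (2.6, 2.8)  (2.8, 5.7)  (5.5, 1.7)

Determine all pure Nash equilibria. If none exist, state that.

Check each profile: it is a Nash equilibrium iff no player can strictly gain by switching unilaterally.
(Concede, Concede): Side A can switch to Hold (2.5 → 3.9). Not NE.
(Concede, Hold): Side A can switch to Hold (4.4 → 5.5). Not NE.
(Concede, Push): Side A can switch to Hold (0.3 → 0.4). Not NE.
(Hold, Concede): Side A can switch to Push (3.9 → 4.8). Not NE.
(Hold, Hold): Side B can switch to Push (2.3 → 5.4). Not NE.
(Hold, Push): Side A can switch to Push (0.4 → 4.8). Not NE.
(Push, Concede): Side A gets 4.8, best alternative 3.9; Side B gets 6, best alternative 5.8. No profitable deviation — NE.
(The remaining 5 profiles each have a profitable deviation by the same check.)

(Push, Concede)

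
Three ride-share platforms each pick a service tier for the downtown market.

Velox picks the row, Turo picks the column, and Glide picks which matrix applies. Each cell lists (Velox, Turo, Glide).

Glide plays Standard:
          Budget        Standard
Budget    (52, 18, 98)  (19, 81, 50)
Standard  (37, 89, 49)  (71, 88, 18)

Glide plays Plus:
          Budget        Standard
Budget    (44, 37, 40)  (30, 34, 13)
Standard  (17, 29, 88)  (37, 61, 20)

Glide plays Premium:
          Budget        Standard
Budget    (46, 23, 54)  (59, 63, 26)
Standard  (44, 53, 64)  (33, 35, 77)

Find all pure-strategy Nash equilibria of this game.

There is no pure-strategy Nash equilibrium.

Velox against (Budget, Standard): payoffs 52, 37 → best response Budget.
Velox against (Budget, Plus): payoffs 44, 17 → best response Budget.
Velox against (Budget, Premium): payoffs 46, 44 → best response Budget.
Velox against (Standard, Standard): payoffs 19, 71 → best response Standard.
Velox against (Standard, Plus): payoffs 30, 37 → best response Standard.
Velox against (Standard, Premium): payoffs 59, 33 → best response Budget.
Turo against (Budget, Standard): payoffs 18, 81 → best response Standard.
Turo against (Budget, Plus): payoffs 37, 34 → best response Budget.
Turo against (Budget, Premium): payoffs 23, 63 → best response Standard.
Turo against (Standard, Standard): payoffs 89, 88 → best response Budget.
Turo against (Standard, Plus): payoffs 29, 61 → best response Standard.
Turo against (Standard, Premium): payoffs 53, 35 → best response Budget.
Glide against (Budget, Budget): payoffs 98, 40, 54 → best response Standard.
Glide against (Budget, Standard): payoffs 50, 13, 26 → best response Standard.
Glide against (Standard, Budget): payoffs 49, 88, 64 → best response Plus.
Glide against (Standard, Standard): payoffs 18, 20, 77 → best response Premium.
No profile is a mutual best response for all players.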